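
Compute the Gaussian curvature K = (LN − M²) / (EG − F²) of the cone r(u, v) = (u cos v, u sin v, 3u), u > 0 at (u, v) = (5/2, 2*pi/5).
K = 0

Coefficients of the first fundamental form: E = 10, F = 0, G = u^2.
Coefficients of the second fundamental form: L = 0, M = 0, N = 3*sqrt(10)*u^2/(10*Abs(u)).
Assemble K = (LN − M²)/(EG − F²) = 0. At (u, v) = (5/2, 2*pi/5): K = 0.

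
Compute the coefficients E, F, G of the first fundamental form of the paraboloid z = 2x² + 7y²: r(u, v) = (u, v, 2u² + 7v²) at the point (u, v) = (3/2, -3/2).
E = 37;  F = -126;  G = 442

Partials: r_u = (1, 0, 4*u), r_v = (0, 1, 14*v). As functions of (u, v):
  E = r_u · r_u = 16*u^2 + 1,
  F = r_u · r_v = 56*u*v,
  G = r_v · r_v = 196*v^2 + 1.
Evaluating at (u, v) = (3/2, -3/2): E = 37, F = -126, G = 442.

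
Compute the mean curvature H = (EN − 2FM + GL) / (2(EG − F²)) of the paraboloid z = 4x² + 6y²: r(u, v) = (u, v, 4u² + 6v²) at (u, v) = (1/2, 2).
H = 2410*sqrt(593)/351649

With E = 64*u^2 + 1, F = 96*u*v, G = 144*v^2 + 1, L = 8/sqrt(64*u^2 + 144*v^2 + 1), M = 0, N = 12/sqrt(64*u^2 + 144*v^2 + 1), assemble
  H = (EN − 2FM + GL) / (2(EG − F²)) = 2*(192*u^2 + 288*v^2 + 5)/(64*u^2 + 144*v^2 + 1)^(3/2).
At (u, v) = (1/2, 2): H = 2410*sqrt(593)/351649.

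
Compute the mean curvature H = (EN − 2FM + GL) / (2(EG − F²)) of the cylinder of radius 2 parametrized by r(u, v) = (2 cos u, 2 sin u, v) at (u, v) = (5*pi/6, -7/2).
H = -1/4

With E = 4, F = 0, G = 1, L = -2, M = 0, N = 0, assemble
  H = (EN − 2FM + GL) / (2(EG − F²)) = -1/4.
At (u, v) = (5*pi/6, -7/2): H = -1/4.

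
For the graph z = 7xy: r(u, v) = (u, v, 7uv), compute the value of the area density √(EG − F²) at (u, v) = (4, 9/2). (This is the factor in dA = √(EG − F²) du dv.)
√(EG − F²)|_{(4, 9/2)} = sqrt(7109)/2

E = 49*v^2 + 1, F = 49*u*v, G = 49*u^2 + 1, so EG − F² = 49*u^2 + 49*v^2 + 1. Taking the positive square root: √(EG − F²) = sqrt(49*u^2 + 49*v^2 + 1). At (u, v) = (4, 9/2): sqrt(7109)/2.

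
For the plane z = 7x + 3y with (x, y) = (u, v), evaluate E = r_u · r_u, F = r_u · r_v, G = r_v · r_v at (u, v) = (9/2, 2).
E = 50;  F = 21;  G = 10

Partials: r_u = (1, 0, 7), r_v = (0, 1, 3). As functions of (u, v):
  E = r_u · r_u = 50,
  F = r_u · r_v = 21,
  G = r_v · r_v = 10.
Evaluating at (u, v) = (9/2, 2): E = 50, F = 21, G = 10.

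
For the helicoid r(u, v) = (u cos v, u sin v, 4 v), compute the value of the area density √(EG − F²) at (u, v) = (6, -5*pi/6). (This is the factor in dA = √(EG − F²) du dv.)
√(EG − F²)|_{(6, -5*pi/6)} = 2*sqrt(13)

E = 1, F = 0, G = u^2 + 16, so EG − F² = u^2 + 16. Taking the positive square root: √(EG − F²) = sqrt(u^2 + 16). At (u, v) = (6, -5*pi/6): 2*sqrt(13).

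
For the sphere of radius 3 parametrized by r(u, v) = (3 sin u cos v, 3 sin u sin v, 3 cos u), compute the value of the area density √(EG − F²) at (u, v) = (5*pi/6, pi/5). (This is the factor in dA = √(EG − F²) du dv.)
√(EG − F²)|_{(5*pi/6, pi/5)} = 9/2

E = 9, F = 0, G = 9*sin(u)^2, so EG − F² = 81*sin(u)^2. Taking the positive square root: √(EG − F²) = 9*Abs(sin(u)). At (u, v) = (5*pi/6, pi/5): 9/2.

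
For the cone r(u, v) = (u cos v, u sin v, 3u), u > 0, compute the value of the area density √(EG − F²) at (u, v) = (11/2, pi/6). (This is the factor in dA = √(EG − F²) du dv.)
√(EG − F²)|_{(11/2, pi/6)} = 11*sqrt(10)/2

E = 10, F = 0, G = u^2, so EG − F² = 10*u^2. Taking the positive square root: √(EG − F²) = sqrt(10)*Abs(u). At (u, v) = (11/2, pi/6): 11*sqrt(10)/2.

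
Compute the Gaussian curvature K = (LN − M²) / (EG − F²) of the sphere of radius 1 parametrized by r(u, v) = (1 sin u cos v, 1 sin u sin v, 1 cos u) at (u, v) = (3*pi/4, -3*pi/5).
K = 1

Coefficients of the first fundamental form: E = 1, F = 0, G = sin(u)^2.
Coefficients of the second fundamental form: L = -sin(u)/Abs(sin(u)), M = 0, N = -sin(u)^3/Abs(sin(u)).
Assemble K = (LN − M²)/(EG − F²) = 1. At (u, v) = (3*pi/4, -3*pi/5): K = 1.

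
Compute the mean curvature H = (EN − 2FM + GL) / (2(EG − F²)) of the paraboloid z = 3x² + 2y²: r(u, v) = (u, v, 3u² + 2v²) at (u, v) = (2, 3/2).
H = 401*sqrt(181)/32761

With E = 36*u^2 + 1, F = 24*u*v, G = 16*v^2 + 1, L = 6/sqrt(36*u^2 + 16*v^2 + 1), M = 0, N = 4/sqrt(36*u^2 + 16*v^2 + 1), assemble
  H = (EN − 2FM + GL) / (2(EG − F²)) = (72*u^2 + 48*v^2 + 5)/(36*u^2 + 16*v^2 + 1)^(3/2).
At (u, v) = (2, 3/2): H = 401*sqrt(181)/32761.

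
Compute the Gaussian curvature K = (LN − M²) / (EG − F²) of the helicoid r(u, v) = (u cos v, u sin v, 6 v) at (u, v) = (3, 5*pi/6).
K = -4/225

Coefficients of the first fundamental form: E = 1, F = 0, G = u^2 + 36.
Coefficients of the second fundamental form: L = 0, M = -6/sqrt(u^2 + 36), N = 0.
Assemble K = (LN − M²)/(EG − F²) = -36/(u^2 + 36)^2. At (u, v) = (3, 5*pi/6): K = -4/225.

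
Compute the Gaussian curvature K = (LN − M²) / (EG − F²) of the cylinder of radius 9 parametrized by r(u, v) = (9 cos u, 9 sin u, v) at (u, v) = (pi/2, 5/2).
K = 0

Coefficients of the first fundamental form: E = 81, F = 0, G = 1.
Coefficients of the second fundamental form: L = -9, M = 0, N = 0.
Assemble K = (LN − M²)/(EG − F²) = 0. At (u, v) = (pi/2, 5/2): K = 0.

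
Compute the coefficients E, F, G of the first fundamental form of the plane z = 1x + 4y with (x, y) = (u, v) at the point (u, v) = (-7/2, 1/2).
E = 2;  F = 4;  G = 17

Partials: r_u = (1, 0, 1), r_v = (0, 1, 4). As functions of (u, v):
  E = r_u · r_u = 2,
  F = r_u · r_v = 4,
  G = r_v · r_v = 17.
Evaluating at (u, v) = (-7/2, 1/2): E = 2, F = 4, G = 17.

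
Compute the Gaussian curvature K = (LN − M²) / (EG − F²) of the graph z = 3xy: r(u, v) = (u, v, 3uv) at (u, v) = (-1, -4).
K = -9/23716

Coefficients of the first fundamental form: E = 9*v^2 + 1, F = 9*u*v, G = 9*u^2 + 1.
Coefficients of the second fundamental form: L = 0, M = 3/sqrt(9*u^2 + 9*v^2 + 1), N = 0.
Assemble K = (LN − M²)/(EG − F²) = -9/(81*u^4 + 162*u^2*v^2 + 18*u^2 + 81*v^4 + 18*v^2 + 1). At (u, v) = (-1, -4): K = -9/23716.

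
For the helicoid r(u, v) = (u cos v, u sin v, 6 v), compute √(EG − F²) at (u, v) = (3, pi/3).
√(EG − F²)|_{(3, pi/3)} = 3*sqrt(5)

E = 1, F = 0, G = u^2 + 36; EG − F² = u^2 + 36; √(EG − F²) = sqrt(u^2 + 36). At the given point: 3*sqrt(5).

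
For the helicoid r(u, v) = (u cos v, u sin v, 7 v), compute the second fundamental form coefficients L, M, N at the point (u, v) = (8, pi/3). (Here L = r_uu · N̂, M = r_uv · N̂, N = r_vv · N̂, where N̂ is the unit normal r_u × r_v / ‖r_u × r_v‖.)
L = 0;  M = -7*sqrt(113)/113;  N = 0

Compute the unit normal N̂(u, v) = (7*sin(v)/sqrt(u^2 + 49), -7*cos(v)/sqrt(u^2 + 49), u/sqrt(u^2 + 49)), and the second partials r_uu, r_uv, r_vv. Take dot products:
  L(u, v) = r_uu · N̂ = 0,
  M(u, v) = r_uv · N̂ = -7/sqrt(u^2 + 49),
  N(u, v) = r_vv · N̂ = 0.
Evaluating at (u, v) = (8, pi/3):
  L = 0, M = -7*sqrt(113)/113, N = 0.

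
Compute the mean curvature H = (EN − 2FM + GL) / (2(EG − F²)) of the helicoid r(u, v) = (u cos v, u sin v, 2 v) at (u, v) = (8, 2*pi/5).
H = 0

With E = 1, F = 0, G = u^2 + 4, L = 0, M = -2/sqrt(u^2 + 4), N = 0, assemble
  H = (EN − 2FM + GL) / (2(EG − F²)) = 0.
At (u, v) = (8, 2*pi/5): H = 0.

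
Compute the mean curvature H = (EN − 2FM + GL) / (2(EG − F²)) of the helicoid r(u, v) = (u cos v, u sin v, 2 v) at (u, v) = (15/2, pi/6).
H = 0

With E = 1, F = 0, G = u^2 + 4, L = 0, M = -2/sqrt(u^2 + 4), N = 0, assemble
  H = (EN − 2FM + GL) / (2(EG − F²)) = 0.
At (u, v) = (15/2, pi/6): H = 0.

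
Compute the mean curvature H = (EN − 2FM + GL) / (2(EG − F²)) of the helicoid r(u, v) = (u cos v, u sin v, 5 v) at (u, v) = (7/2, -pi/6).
H = 0

With E = 1, F = 0, G = u^2 + 25, L = 0, M = -5/sqrt(u^2 + 25), N = 0, assemble
  H = (EN − 2FM + GL) / (2(EG − F²)) = 0.
At (u, v) = (7/2, -pi/6): H = 0.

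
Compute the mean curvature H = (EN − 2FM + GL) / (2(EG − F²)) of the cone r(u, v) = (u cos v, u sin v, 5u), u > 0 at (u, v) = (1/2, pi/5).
H = 5*sqrt(26)/26

With E = 26, F = 0, G = u^2, L = 0, M = 0, N = 5*sqrt(26)*u^2/(26*Abs(u)), assemble
  H = (EN − 2FM + GL) / (2(EG − F²)) = 5*sqrt(26)/(52*Abs(u)).
At (u, v) = (1/2, pi/5): H = 5*sqrt(26)/26.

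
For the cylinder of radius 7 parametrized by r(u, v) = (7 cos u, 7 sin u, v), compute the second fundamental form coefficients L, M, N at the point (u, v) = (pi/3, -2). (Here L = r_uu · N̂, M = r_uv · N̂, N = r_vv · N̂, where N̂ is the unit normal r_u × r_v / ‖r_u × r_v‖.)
L = -7;  M = 0;  N = 0

Compute the unit normal N̂(u, v) = (cos(u), sin(u), 0), and the second partials r_uu, r_uv, r_vv. Take dot products:
  L(u, v) = r_uu · N̂ = -7,
  M(u, v) = r_uv · N̂ = 0,
  N(u, v) = r_vv · N̂ = 0.
Evaluating at (u, v) = (pi/3, -2):
  L = -7, M = 0, N = 0.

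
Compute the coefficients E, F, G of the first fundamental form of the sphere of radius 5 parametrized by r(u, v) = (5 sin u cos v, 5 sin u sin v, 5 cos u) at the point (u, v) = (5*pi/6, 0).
E = 25;  F = 0;  G = 25/4

Partials: r_u = (5*cos(u)*cos(v), 5*sin(v)*cos(u), -5*sin(u)), r_v = (-5*sin(u)*sin(v), 5*sin(u)*cos(v), 0). As functions of (u, v):
  E = r_u · r_u = 25,
  F = r_u · r_v = 0,
  G = r_v · r_v = 25*sin(u)^2.
Evaluating at (u, v) = (5*pi/6, 0): E = 25, F = 0, G = 25/4.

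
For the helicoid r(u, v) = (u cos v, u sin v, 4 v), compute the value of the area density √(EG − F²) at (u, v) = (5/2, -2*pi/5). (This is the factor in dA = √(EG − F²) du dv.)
√(EG − F²)|_{(5/2, -2*pi/5)} = sqrt(89)/2

E = 1, F = 0, G = u^2 + 16, so EG − F² = u^2 + 16. Taking the positive square root: √(EG − F²) = sqrt(u^2 + 16). At (u, v) = (5/2, -2*pi/5): sqrt(89)/2.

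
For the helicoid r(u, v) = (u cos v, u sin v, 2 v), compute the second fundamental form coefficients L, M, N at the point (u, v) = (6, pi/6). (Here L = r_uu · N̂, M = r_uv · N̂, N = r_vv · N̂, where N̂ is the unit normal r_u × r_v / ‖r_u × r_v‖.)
L = 0;  M = -sqrt(10)/10;  N = 0

Compute the unit normal N̂(u, v) = (2*sin(v)/sqrt(u^2 + 4), -2*cos(v)/sqrt(u^2 + 4), u/sqrt(u^2 + 4)), and the second partials r_uu, r_uv, r_vv. Take dot products:
  L(u, v) = r_uu · N̂ = 0,
  M(u, v) = r_uv · N̂ = -2/sqrt(u^2 + 4),
  N(u, v) = r_vv · N̂ = 0.
Evaluating at (u, v) = (6, pi/6):
  L = 0, M = -sqrt(10)/10, N = 0.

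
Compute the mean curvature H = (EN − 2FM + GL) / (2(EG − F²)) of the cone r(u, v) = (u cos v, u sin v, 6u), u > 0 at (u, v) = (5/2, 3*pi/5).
H = 6*sqrt(37)/185

With E = 37, F = 0, G = u^2, L = 0, M = 0, N = 6*sqrt(37)*u^2/(37*Abs(u)), assemble
  H = (EN − 2FM + GL) / (2(EG − F²)) = 3*sqrt(37)/(37*Abs(u)).
At (u, v) = (5/2, 3*pi/5): H = 6*sqrt(37)/185.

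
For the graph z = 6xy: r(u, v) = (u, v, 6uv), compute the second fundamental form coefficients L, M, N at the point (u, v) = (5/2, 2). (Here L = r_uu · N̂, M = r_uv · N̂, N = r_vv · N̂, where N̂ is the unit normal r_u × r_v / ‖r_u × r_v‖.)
L = 0;  M = 3*sqrt(370)/185;  N = 0

Compute the unit normal N̂(u, v) = (-6*v/sqrt(36*u^2 + 36*v^2 + 1), -6*u/sqrt(36*u^2 + 36*v^2 + 1), 1/sqrt(36*u^2 + 36*v^2 + 1)), and the second partials r_uu, r_uv, r_vv. Take dot products:
  L(u, v) = r_uu · N̂ = 0,
  M(u, v) = r_uv · N̂ = 6/sqrt(36*u^2 + 36*v^2 + 1),
  N(u, v) = r_vv · N̂ = 0.
Evaluating at (u, v) = (5/2, 2):
  L = 0, M = 3*sqrt(370)/185, N = 0.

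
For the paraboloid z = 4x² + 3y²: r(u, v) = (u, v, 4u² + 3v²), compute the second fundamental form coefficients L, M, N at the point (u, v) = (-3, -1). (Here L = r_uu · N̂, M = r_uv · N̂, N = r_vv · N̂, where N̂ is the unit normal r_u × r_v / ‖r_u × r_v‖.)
L = 8*sqrt(613)/613;  M = 0;  N = 6*sqrt(613)/613

Compute the unit normal N̂(u, v) = (-8*u/sqrt(64*u^2 + 36*v^2 + 1), -6*v/sqrt(64*u^2 + 36*v^2 + 1), 1/sqrt(64*u^2 + 36*v^2 + 1)), and the second partials r_uu, r_uv, r_vv. Take dot products:
  L(u, v) = r_uu · N̂ = 8/sqrt(64*u^2 + 36*v^2 + 1),
  M(u, v) = r_uv · N̂ = 0,
  N(u, v) = r_vv · N̂ = 6/sqrt(64*u^2 + 36*v^2 + 1).
Evaluating at (u, v) = (-3, -1):
  L = 8*sqrt(613)/613, M = 0, N = 6*sqrt(613)/613.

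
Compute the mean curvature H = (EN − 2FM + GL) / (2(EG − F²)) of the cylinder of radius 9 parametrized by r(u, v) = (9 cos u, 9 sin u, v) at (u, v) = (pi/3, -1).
H = -1/18

With E = 81, F = 0, G = 1, L = -9, M = 0, N = 0, assemble
  H = (EN − 2FM + GL) / (2(EG − F²)) = -1/18.
At (u, v) = (pi/3, -1): H = -1/18.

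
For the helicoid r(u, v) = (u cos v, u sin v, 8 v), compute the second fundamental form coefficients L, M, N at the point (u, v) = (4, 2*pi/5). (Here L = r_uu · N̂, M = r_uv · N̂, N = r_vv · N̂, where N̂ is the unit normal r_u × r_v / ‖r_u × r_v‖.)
L = 0;  M = -2*sqrt(5)/5;  N = 0

Compute the unit normal N̂(u, v) = (8*sin(v)/sqrt(u^2 + 64), -8*cos(v)/sqrt(u^2 + 64), u/sqrt(u^2 + 64)), and the second partials r_uu, r_uv, r_vv. Take dot products:
  L(u, v) = r_uu · N̂ = 0,
  M(u, v) = r_uv · N̂ = -8/sqrt(u^2 + 64),
  N(u, v) = r_vv · N̂ = 0.
Evaluating at (u, v) = (4, 2*pi/5):
  L = 0, M = -2*sqrt(5)/5, N = 0.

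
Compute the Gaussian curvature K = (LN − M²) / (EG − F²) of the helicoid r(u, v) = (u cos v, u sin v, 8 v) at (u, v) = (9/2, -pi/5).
K = -1024/113569

Coefficients of the first fundamental form: E = 1, F = 0, G = u^2 + 64.
Coefficients of the second fundamental form: L = 0, M = -8/sqrt(u^2 + 64), N = 0.
Assemble K = (LN − M²)/(EG − F²) = -64/(u^2 + 64)^2. At (u, v) = (9/2, -pi/5): K = -1024/113569.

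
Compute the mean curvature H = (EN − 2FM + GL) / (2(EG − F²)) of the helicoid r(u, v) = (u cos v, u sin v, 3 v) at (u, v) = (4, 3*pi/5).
H = 0

With E = 1, F = 0, G = u^2 + 9, L = 0, M = -3/sqrt(u^2 + 9), N = 0, assemble
  H = (EN − 2FM + GL) / (2(EG − F²)) = 0.
At (u, v) = (4, 3*pi/5): H = 0.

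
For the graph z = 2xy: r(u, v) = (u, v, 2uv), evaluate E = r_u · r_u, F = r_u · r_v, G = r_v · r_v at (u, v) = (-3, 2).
E = 17;  F = -24;  G = 37

Partials: r_u = (1, 0, 2*v), r_v = (0, 1, 2*u). As functions of (u, v):
  E = r_u · r_u = 4*v^2 + 1,
  F = r_u · r_v = 4*u*v,
  G = r_v · r_v = 4*u^2 + 1.
Evaluating at (u, v) = (-3, 2): E = 17, F = -24, G = 37.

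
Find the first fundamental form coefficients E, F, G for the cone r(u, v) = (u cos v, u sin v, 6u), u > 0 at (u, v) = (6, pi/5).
E = 37;  F = 0;  G = 36

Partials: r_u = (cos(v), sin(v), 6), r_v = (-u*sin(v), u*cos(v), 0). As functions of (u, v):
  E = r_u · r_u = 37,
  F = r_u · r_v = 0,
  G = r_v · r_v = u^2.
Evaluating at (u, v) = (6, pi/5): E = 37, F = 0, G = 36.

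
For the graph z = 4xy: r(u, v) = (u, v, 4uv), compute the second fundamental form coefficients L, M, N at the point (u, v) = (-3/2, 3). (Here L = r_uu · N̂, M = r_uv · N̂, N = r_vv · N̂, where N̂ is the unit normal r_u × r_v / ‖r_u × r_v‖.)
L = 0;  M = 4*sqrt(181)/181;  N = 0

Compute the unit normal N̂(u, v) = (-4*v/sqrt(16*u^2 + 16*v^2 + 1), -4*u/sqrt(16*u^2 + 16*v^2 + 1), 1/sqrt(16*u^2 + 16*v^2 + 1)), and the second partials r_uu, r_uv, r_vv. Take dot products:
  L(u, v) = r_uu · N̂ = 0,
  M(u, v) = r_uv · N̂ = 4/sqrt(16*u^2 + 16*v^2 + 1),
  N(u, v) = r_vv · N̂ = 0.
Evaluating at (u, v) = (-3/2, 3):
  L = 0, M = 4*sqrt(181)/181, N = 0.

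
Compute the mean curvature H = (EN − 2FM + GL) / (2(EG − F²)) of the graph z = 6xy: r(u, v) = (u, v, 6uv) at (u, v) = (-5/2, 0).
H = 0

With E = 36*v^2 + 1, F = 36*u*v, G = 36*u^2 + 1, L = 0, M = 6/sqrt(36*u^2 + 36*v^2 + 1), N = 0, assemble
  H = (EN − 2FM + GL) / (2(EG − F²)) = -216*u*v/(36*u^2 + 36*v^2 + 1)^(3/2).
At (u, v) = (-5/2, 0): H = 0.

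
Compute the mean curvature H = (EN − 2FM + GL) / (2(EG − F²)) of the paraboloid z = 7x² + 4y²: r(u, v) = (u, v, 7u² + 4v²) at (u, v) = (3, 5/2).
H = 9867*sqrt(2165)/4687225

With E = 196*u^2 + 1, F = 112*u*v, G = 64*v^2 + 1, L = 14/sqrt(196*u^2 + 64*v^2 + 1), M = 0, N = 8/sqrt(196*u^2 + 64*v^2 + 1), assemble
  H = (EN − 2FM + GL) / (2(EG − F²)) = (784*u^2 + 448*v^2 + 11)/(196*u^2 + 64*v^2 + 1)^(3/2).
At (u, v) = (3, 5/2): H = 9867*sqrt(2165)/4687225.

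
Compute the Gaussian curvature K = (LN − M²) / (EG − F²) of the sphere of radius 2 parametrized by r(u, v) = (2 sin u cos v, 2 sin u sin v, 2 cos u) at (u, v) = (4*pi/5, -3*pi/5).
K = 1/4

Coefficients of the first fundamental form: E = 4, F = 0, G = 4*sin(u)^2.
Coefficients of the second fundamental form: L = -2*sin(u)/Abs(sin(u)), M = 0, N = -2*sin(u)^3/Abs(sin(u)).
Assemble K = (LN − M²)/(EG − F²) = 1/4. At (u, v) = (4*pi/5, -3*pi/5): K = 1/4.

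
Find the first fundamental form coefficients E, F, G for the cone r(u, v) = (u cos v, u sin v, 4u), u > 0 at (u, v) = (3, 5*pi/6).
E = 17;  F = 0;  G = 9

Partials: r_u = (cos(v), sin(v), 4), r_v = (-u*sin(v), u*cos(v), 0). As functions of (u, v):
  E = r_u · r_u = 17,
  F = r_u · r_v = 0,
  G = r_v · r_v = u^2.
Evaluating at (u, v) = (3, 5*pi/6): E = 17, F = 0, G = 9.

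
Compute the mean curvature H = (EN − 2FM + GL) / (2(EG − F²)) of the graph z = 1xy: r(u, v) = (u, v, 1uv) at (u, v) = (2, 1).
H = -sqrt(6)/18

With E = v^2 + 1, F = u*v, G = u^2 + 1, L = 0, M = 1/sqrt(u^2 + v^2 + 1), N = 0, assemble
  H = (EN − 2FM + GL) / (2(EG − F²)) = -u*v/(u^2 + v^2 + 1)^(3/2).
At (u, v) = (2, 1): H = -sqrt(6)/18.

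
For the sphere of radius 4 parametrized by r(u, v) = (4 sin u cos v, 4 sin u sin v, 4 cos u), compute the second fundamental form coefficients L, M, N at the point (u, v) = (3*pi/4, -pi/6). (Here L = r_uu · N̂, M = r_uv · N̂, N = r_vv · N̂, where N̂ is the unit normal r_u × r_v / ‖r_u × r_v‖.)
L = -4;  M = 0;  N = -2

Compute the unit normal N̂(u, v) = (sin(u)^2*cos(v)/Abs(sin(u)), sin(u)^2*sin(v)/Abs(sin(u)), sin(2*u)/(2*Abs(sin(u)))), and the second partials r_uu, r_uv, r_vv. Take dot products:
  L(u, v) = r_uu · N̂ = -4*sin(u)/Abs(sin(u)),
  M(u, v) = r_uv · N̂ = 0,
  N(u, v) = r_vv · N̂ = -4*sin(u)^3/Abs(sin(u)).
Evaluating at (u, v) = (3*pi/4, -pi/6):
  L = -4, M = 0, N = -2.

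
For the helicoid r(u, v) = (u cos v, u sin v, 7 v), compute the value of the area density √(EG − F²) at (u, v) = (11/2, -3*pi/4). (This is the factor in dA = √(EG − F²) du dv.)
√(EG − F²)|_{(11/2, -3*pi/4)} = sqrt(317)/2

E = 1, F = 0, G = u^2 + 49, so EG − F² = u^2 + 49. Taking the positive square root: √(EG − F²) = sqrt(u^2 + 49). At (u, v) = (11/2, -3*pi/4): sqrt(317)/2.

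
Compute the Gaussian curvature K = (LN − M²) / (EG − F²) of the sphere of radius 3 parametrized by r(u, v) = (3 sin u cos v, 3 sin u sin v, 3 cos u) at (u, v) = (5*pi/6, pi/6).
K = 1/9

Coefficients of the first fundamental form: E = 9, F = 0, G = 9*sin(u)^2.
Coefficients of the second fundamental form: L = -3*sin(u)/Abs(sin(u)), M = 0, N = -3*sin(u)^3/Abs(sin(u)).
Assemble K = (LN − M²)/(EG − F²) = 1/9. At (u, v) = (5*pi/6, pi/6): K = 1/9.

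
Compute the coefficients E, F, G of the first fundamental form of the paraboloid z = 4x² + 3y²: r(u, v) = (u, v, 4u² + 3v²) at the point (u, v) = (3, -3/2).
E = 577;  F = -216;  G = 82

Partials: r_u = (1, 0, 8*u), r_v = (0, 1, 6*v). As functions of (u, v):
  E = r_u · r_u = 64*u^2 + 1,
  F = r_u · r_v = 48*u*v,
  G = r_v · r_v = 36*v^2 + 1.
Evaluating at (u, v) = (3, -3/2): E = 577, F = -216, G = 82.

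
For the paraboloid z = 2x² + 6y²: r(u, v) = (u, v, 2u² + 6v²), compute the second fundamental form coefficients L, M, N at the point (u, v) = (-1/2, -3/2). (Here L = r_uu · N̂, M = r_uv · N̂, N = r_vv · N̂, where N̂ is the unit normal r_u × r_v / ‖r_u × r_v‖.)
L = 4*sqrt(329)/329;  M = 0;  N = 12*sqrt(329)/329

Compute the unit normal N̂(u, v) = (-4*u/sqrt(16*u^2 + 144*v^2 + 1), -12*v/sqrt(16*u^2 + 144*v^2 + 1), 1/sqrt(16*u^2 + 144*v^2 + 1)), and the second partials r_uu, r_uv, r_vv. Take dot products:
  L(u, v) = r_uu · N̂ = 4/sqrt(16*u^2 + 144*v^2 + 1),
  M(u, v) = r_uv · N̂ = 0,
  N(u, v) = r_vv · N̂ = 12/sqrt(16*u^2 + 144*v^2 + 1).
Evaluating at (u, v) = (-1/2, -3/2):
  L = 4*sqrt(329)/329, M = 0, N = 12*sqrt(329)/329.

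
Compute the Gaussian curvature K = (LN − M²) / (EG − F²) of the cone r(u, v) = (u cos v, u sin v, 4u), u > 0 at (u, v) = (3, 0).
K = 0

Coefficients of the first fundamental form: E = 17, F = 0, G = u^2.
Coefficients of the second fundamental form: L = 0, M = 0, N = 4*sqrt(17)*u^2/(17*Abs(u)).
Assemble K = (LN − M²)/(EG − F²) = 0. At (u, v) = (3, 0): K = 0.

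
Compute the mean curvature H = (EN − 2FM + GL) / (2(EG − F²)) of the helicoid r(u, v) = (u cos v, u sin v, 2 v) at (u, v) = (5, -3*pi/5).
H = 0

With E = 1, F = 0, G = u^2 + 4, L = 0, M = -2/sqrt(u^2 + 4), N = 0, assemble
  H = (EN − 2FM + GL) / (2(EG − F²)) = 0.
At (u, v) = (5, -3*pi/5): H = 0.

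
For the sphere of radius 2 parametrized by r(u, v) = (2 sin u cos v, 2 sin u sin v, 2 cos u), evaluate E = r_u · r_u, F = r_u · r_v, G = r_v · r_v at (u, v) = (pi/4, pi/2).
E = 4;  F = 0;  G = 2

Partials: r_u = (2*cos(u)*cos(v), 2*sin(v)*cos(u), -2*sin(u)), r_v = (-2*sin(u)*sin(v), 2*sin(u)*cos(v), 0). As functions of (u, v):
  E = r_u · r_u = 4,
  F = r_u · r_v = 0,
  G = r_v · r_v = 4*sin(u)^2.
Evaluating at (u, v) = (pi/4, pi/2): E = 4, F = 0, G = 2.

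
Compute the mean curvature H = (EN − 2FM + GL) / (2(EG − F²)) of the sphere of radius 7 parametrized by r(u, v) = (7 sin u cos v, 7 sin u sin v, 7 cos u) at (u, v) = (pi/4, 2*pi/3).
H = -1/7

With E = 49, F = 0, G = 49*sin(u)^2, L = -7*sin(u)/Abs(sin(u)), M = 0, N = -7*sin(u)^3/Abs(sin(u)), assemble
  H = (EN − 2FM + GL) / (2(EG − F²)) = -sin(u)/(7*Abs(sin(u))).
At (u, v) = (pi/4, 2*pi/3): H = -1/7.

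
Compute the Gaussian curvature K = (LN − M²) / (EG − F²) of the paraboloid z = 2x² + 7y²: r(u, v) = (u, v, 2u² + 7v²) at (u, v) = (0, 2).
K = 56/616225

Coefficients of the first fundamental form: E = 16*u^2 + 1, F = 56*u*v, G = 196*v^2 + 1.
Coefficients of the second fundamental form: L = 4/sqrt(16*u^2 + 196*v^2 + 1), M = 0, N = 14/sqrt(16*u^2 + 196*v^2 + 1).
Assemble K = (LN − M²)/(EG − F²) = 56/(256*u^4 + 6272*u^2*v^2 + 32*u^2 + 38416*v^4 + 392*v^2 + 1). At (u, v) = (0, 2): K = 56/616225.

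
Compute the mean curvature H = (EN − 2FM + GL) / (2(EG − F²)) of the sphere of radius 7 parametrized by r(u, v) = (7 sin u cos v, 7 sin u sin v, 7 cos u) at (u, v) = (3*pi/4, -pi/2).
H = -1/7

With E = 49, F = 0, G = 49*sin(u)^2, L = -7*sin(u)/Abs(sin(u)), M = 0, N = -7*sin(u)^3/Abs(sin(u)), assemble
  H = (EN − 2FM + GL) / (2(EG − F²)) = -sin(u)/(7*Abs(sin(u))).
At (u, v) = (3*pi/4, -pi/2): H = -1/7.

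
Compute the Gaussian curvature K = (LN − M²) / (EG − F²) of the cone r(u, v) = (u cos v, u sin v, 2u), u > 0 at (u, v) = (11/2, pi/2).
K = 0

Coefficients of the first fundamental form: E = 5, F = 0, G = u^2.
Coefficients of the second fundamental form: L = 0, M = 0, N = 2*sqrt(5)*u^2/(5*Abs(u)).
Assemble K = (LN − M²)/(EG − F²) = 0. At (u, v) = (11/2, pi/2): K = 0.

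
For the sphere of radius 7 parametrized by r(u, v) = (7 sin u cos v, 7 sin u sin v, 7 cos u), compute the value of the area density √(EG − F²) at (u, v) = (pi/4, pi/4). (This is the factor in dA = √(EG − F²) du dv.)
√(EG − F²)|_{(pi/4, pi/4)} = 49*sqrt(2)/2

E = 49, F = 0, G = 49*sin(u)^2, so EG − F² = 2401*sin(u)^2. Taking the positive square root: √(EG − F²) = 49*Abs(sin(u)). At (u, v) = (pi/4, pi/4): 49*sqrt(2)/2.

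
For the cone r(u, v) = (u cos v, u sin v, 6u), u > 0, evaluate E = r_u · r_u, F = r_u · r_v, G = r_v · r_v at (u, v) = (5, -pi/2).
E = 37;  F = 0;  G = 25

Partials: r_u = (cos(v), sin(v), 6), r_v = (-u*sin(v), u*cos(v), 0). As functions of (u, v):
  E = r_u · r_u = 37,
  F = r_u · r_v = 0,
  G = r_v · r_v = u^2.
Evaluating at (u, v) = (5, -pi/2): E = 37, F = 0, G = 25.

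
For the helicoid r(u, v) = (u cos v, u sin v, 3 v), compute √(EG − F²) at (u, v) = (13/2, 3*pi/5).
√(EG − F²)|_{(13/2, 3*pi/5)} = sqrt(205)/2

E = 1, F = 0, G = u^2 + 9; EG − F² = u^2 + 9; √(EG − F²) = sqrt(u^2 + 9). At the given point: sqrt(205)/2.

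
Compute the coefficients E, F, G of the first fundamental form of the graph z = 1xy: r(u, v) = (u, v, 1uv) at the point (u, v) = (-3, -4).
E = 17;  F = 12;  G = 10

Partials: r_u = (1, 0, v), r_v = (0, 1, u). As functions of (u, v):
  E = r_u · r_u = v^2 + 1,
  F = r_u · r_v = u*v,
  G = r_v · r_v = u^2 + 1.
Evaluating at (u, v) = (-3, -4): E = 17, F = 12, G = 10.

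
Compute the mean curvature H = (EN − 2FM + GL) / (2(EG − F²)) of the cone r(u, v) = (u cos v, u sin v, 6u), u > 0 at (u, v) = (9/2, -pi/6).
H = 2*sqrt(37)/111

With E = 37, F = 0, G = u^2, L = 0, M = 0, N = 6*sqrt(37)*u^2/(37*Abs(u)), assemble
  H = (EN − 2FM + GL) / (2(EG − F²)) = 3*sqrt(37)/(37*Abs(u)).
At (u, v) = (9/2, -pi/6): H = 2*sqrt(37)/111.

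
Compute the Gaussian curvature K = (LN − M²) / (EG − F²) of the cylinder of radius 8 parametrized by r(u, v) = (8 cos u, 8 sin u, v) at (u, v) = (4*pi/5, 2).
K = 0

Coefficients of the first fundamental form: E = 64, F = 0, G = 1.
Coefficients of the second fundamental form: L = -8, M = 0, N = 0.
Assemble K = (LN − M²)/(EG − F²) = 0. At (u, v) = (4*pi/5, 2): K = 0.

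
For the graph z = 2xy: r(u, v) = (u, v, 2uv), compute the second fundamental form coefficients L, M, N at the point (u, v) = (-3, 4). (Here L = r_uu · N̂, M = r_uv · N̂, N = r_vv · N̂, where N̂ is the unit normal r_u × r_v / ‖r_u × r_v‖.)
L = 0;  M = 2*sqrt(101)/101;  N = 0

Compute the unit normal N̂(u, v) = (-2*v/sqrt(4*u^2 + 4*v^2 + 1), -2*u/sqrt(4*u^2 + 4*v^2 + 1), 1/sqrt(4*u^2 + 4*v^2 + 1)), and the second partials r_uu, r_uv, r_vv. Take dot products:
  L(u, v) = r_uu · N̂ = 0,
  M(u, v) = r_uv · N̂ = 2/sqrt(4*u^2 + 4*v^2 + 1),
  N(u, v) = r_vv · N̂ = 0.
Evaluating at (u, v) = (-3, 4):
  L = 0, M = 2*sqrt(101)/101, N = 0.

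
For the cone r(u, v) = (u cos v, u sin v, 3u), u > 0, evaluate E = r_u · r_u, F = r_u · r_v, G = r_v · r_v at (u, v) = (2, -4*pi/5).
E = 10;  F = 0;  G = 4

Partials: r_u = (cos(v), sin(v), 3), r_v = (-u*sin(v), u*cos(v), 0). As functions of (u, v):
  E = r_u · r_u = 10,
  F = r_u · r_v = 0,
  G = r_v · r_v = u^2.
Evaluating at (u, v) = (2, -4*pi/5): E = 10, F = 0, G = 4.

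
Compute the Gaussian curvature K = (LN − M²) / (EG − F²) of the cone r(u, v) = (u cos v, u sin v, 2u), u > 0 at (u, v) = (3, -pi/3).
K = 0

Coefficients of the first fundamental form: E = 5, F = 0, G = u^2.
Coefficients of the second fundamental form: L = 0, M = 0, N = 2*sqrt(5)*u^2/(5*Abs(u)).
Assemble K = (LN − M²)/(EG − F²) = 0. At (u, v) = (3, -pi/3): K = 0.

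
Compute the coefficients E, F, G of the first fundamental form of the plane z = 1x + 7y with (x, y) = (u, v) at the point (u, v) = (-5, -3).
E = 2;  F = 7;  G = 50

Partials: r_u = (1, 0, 1), r_v = (0, 1, 7). As functions of (u, v):
  E = r_u · r_u = 2,
  F = r_u · r_v = 7,
  G = r_v · r_v = 50.
Evaluating at (u, v) = (-5, -3): E = 2, F = 7, G = 50.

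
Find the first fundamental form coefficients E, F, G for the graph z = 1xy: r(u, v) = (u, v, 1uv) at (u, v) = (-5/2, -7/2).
E = 53/4;  F = 35/4;  G = 29/4

Partials: r_u = (1, 0, v), r_v = (0, 1, u). As functions of (u, v):
  E = r_u · r_u = v^2 + 1,
  F = r_u · r_v = u*v,
  G = r_v · r_v = u^2 + 1.
Evaluating at (u, v) = (-5/2, -7/2): E = 53/4, F = 35/4, G = 29/4.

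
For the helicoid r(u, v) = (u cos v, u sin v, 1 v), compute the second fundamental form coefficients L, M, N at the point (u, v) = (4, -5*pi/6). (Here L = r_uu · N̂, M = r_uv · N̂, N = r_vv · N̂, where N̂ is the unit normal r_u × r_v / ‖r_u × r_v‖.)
L = 0;  M = -sqrt(17)/17;  N = 0

Compute the unit normal N̂(u, v) = (sin(v)/sqrt(u^2 + 1), -cos(v)/sqrt(u^2 + 1), u/sqrt(u^2 + 1)), and the second partials r_uu, r_uv, r_vv. Take dot products:
  L(u, v) = r_uu · N̂ = 0,
  M(u, v) = r_uv · N̂ = -1/sqrt(u^2 + 1),
  N(u, v) = r_vv · N̂ = 0.
Evaluating at (u, v) = (4, -5*pi/6):
  L = 0, M = -sqrt(17)/17, N = 0.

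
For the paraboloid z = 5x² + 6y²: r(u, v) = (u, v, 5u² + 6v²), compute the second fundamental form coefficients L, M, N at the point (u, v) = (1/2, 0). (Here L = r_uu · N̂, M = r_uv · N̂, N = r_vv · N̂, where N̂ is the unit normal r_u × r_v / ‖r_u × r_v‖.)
L = 5*sqrt(26)/13;  M = 0;  N = 6*sqrt(26)/13

Compute the unit normal N̂(u, v) = (-10*u/sqrt(100*u^2 + 144*v^2 + 1), -12*v/sqrt(100*u^2 + 144*v^2 + 1), 1/sqrt(100*u^2 + 144*v^2 + 1)), and the second partials r_uu, r_uv, r_vv. Take dot products:
  L(u, v) = r_uu · N̂ = 10/sqrt(100*u^2 + 144*v^2 + 1),
  M(u, v) = r_uv · N̂ = 0,
  N(u, v) = r_vv · N̂ = 12/sqrt(100*u^2 + 144*v^2 + 1).
Evaluating at (u, v) = (1/2, 0):
  L = 5*sqrt(26)/13, M = 0, N = 6*sqrt(26)/13.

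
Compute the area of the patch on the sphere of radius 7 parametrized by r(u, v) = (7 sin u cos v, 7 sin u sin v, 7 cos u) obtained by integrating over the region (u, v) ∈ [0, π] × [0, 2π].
Area = 196*pi

Area = ∫∫ √(EG − F²) du dv with √(EG − F²) = 49*Abs(sin(u)). Integrating over [0, π] × [0, 2π] gives 196*pi.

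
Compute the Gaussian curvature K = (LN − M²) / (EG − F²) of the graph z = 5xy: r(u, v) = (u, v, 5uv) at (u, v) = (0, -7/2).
K = -400/1510441

Coefficients of the first fundamental form: E = 25*v^2 + 1, F = 25*u*v, G = 25*u^2 + 1.
Coefficients of the second fundamental form: L = 0, M = 5/sqrt(25*u^2 + 25*v^2 + 1), N = 0.
Assemble K = (LN − M²)/(EG − F²) = -25/(625*u^4 + 1250*u^2*v^2 + 50*u^2 + 625*v^4 + 50*v^2 + 1). At (u, v) = (0, -7/2): K = -400/1510441.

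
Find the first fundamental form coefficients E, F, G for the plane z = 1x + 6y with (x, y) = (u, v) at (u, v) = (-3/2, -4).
E = 2;  F = 6;  G = 37

Partials: r_u = (1, 0, 1), r_v = (0, 1, 6). As functions of (u, v):
  E = r_u · r_u = 2,
  F = r_u · r_v = 6,
  G = r_v · r_v = 37.
Evaluating at (u, v) = (-3/2, -4): E = 2, F = 6, G = 37.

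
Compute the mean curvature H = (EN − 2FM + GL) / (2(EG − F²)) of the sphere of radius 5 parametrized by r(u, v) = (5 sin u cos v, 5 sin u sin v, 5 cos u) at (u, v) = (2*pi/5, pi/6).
H = -1/5

With E = 25, F = 0, G = 25*sin(u)^2, L = -5*sin(u)/Abs(sin(u)), M = 0, N = -5*sin(u)^3/Abs(sin(u)), assemble
  H = (EN − 2FM + GL) / (2(EG − F²)) = -sin(u)/(5*Abs(sin(u))).
At (u, v) = (2*pi/5, pi/6): H = -1/5.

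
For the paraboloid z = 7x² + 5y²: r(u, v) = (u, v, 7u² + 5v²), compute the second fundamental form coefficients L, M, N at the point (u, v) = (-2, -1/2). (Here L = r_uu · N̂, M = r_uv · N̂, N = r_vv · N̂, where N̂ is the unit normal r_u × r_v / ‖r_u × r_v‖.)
L = 7*sqrt(10)/45;  M = 0;  N = sqrt(10)/9

Compute the unit normal N̂(u, v) = (-14*u/sqrt(196*u^2 + 100*v^2 + 1), -10*v/sqrt(196*u^2 + 100*v^2 + 1), 1/sqrt(196*u^2 + 100*v^2 + 1)), and the second partials r_uu, r_uv, r_vv. Take dot products:
  L(u, v) = r_uu · N̂ = 14/sqrt(196*u^2 + 100*v^2 + 1),
  M(u, v) = r_uv · N̂ = 0,
  N(u, v) = r_vv · N̂ = 10/sqrt(196*u^2 + 100*v^2 + 1).
Evaluating at (u, v) = (-2, -1/2):
  L = 7*sqrt(10)/45, M = 0, N = sqrt(10)/9.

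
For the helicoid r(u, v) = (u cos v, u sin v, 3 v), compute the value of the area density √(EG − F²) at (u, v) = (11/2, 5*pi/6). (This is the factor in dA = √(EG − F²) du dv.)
√(EG − F²)|_{(11/2, 5*pi/6)} = sqrt(157)/2

E = 1, F = 0, G = u^2 + 9, so EG − F² = u^2 + 9. Taking the positive square root: √(EG − F²) = sqrt(u^2 + 9). At (u, v) = (11/2, 5*pi/6): sqrt(157)/2.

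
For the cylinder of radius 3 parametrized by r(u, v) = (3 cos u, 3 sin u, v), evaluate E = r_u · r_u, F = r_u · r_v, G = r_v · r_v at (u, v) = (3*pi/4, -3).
E = 9;  F = 0;  G = 1

Partials: r_u = (-3*sin(u), 3*cos(u), 0), r_v = (0, 0, 1). As functions of (u, v):
  E = r_u · r_u = 9,
  F = r_u · r_v = 0,
  G = r_v · r_v = 1.
Evaluating at (u, v) = (3*pi/4, -3): E = 9, F = 0, G = 1.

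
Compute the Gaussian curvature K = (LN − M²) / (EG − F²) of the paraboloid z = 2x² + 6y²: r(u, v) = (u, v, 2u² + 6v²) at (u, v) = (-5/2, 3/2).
K = 48/180625

Coefficients of the first fundamental form: E = 16*u^2 + 1, F = 48*u*v, G = 144*v^2 + 1.
Coefficients of the second fundamental form: L = 4/sqrt(16*u^2 + 144*v^2 + 1), M = 0, N = 12/sqrt(16*u^2 + 144*v^2 + 1).
Assemble K = (LN − M²)/(EG − F²) = 48/(256*u^4 + 4608*u^2*v^2 + 32*u^2 + 20736*v^4 + 288*v^2 + 1). At (u, v) = (-5/2, 3/2): K = 48/180625.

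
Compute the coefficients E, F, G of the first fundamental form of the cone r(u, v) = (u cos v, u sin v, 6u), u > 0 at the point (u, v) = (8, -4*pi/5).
E = 37;  F = 0;  G = 64

Partials: r_u = (cos(v), sin(v), 6), r_v = (-u*sin(v), u*cos(v), 0). As functions of (u, v):
  E = r_u · r_u = 37,
  F = r_u · r_v = 0,
  G = r_v · r_v = u^2.
Evaluating at (u, v) = (8, -4*pi/5): E = 37, F = 0, G = 64.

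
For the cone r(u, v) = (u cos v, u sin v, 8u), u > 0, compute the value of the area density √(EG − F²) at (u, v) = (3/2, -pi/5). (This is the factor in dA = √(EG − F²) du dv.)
√(EG − F²)|_{(3/2, -pi/5)} = 3*sqrt(65)/2

E = 65, F = 0, G = u^2, so EG − F² = 65*u^2. Taking the positive square root: √(EG − F²) = sqrt(65)*Abs(u). At (u, v) = (3/2, -pi/5): 3*sqrt(65)/2.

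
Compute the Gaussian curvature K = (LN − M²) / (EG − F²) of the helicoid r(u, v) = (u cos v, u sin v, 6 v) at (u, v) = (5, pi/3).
K = -36/3721

Coefficients of the first fundamental form: E = 1, F = 0, G = u^2 + 36.
Coefficients of the second fundamental form: L = 0, M = -6/sqrt(u^2 + 36), N = 0.
Assemble K = (LN − M²)/(EG − F²) = -36/(u^2 + 36)^2. At (u, v) = (5, pi/3): K = -36/3721.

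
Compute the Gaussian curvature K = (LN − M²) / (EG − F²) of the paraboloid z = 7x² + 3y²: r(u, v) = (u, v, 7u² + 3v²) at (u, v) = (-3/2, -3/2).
K = 84/273529

Coefficients of the first fundamental form: E = 196*u^2 + 1, F = 84*u*v, G = 36*v^2 + 1.
Coefficients of the second fundamental form: L = 14/sqrt(196*u^2 + 36*v^2 + 1), M = 0, N = 6/sqrt(196*u^2 + 36*v^2 + 1).
Assemble K = (LN − M²)/(EG − F²) = 84/(38416*u^4 + 14112*u^2*v^2 + 392*u^2 + 1296*v^4 + 72*v^2 + 1). At (u, v) = (-3/2, -3/2): K = 84/273529.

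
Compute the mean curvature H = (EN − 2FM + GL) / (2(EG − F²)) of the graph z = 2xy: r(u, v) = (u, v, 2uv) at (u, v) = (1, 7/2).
H = -7*sqrt(6)/243

With E = 4*v^2 + 1, F = 4*u*v, G = 4*u^2 + 1, L = 0, M = 2/sqrt(4*u^2 + 4*v^2 + 1), N = 0, assemble
  H = (EN − 2FM + GL) / (2(EG − F²)) = -8*u*v/(4*u^2 + 4*v^2 + 1)^(3/2).
At (u, v) = (1, 7/2): H = -7*sqrt(6)/243.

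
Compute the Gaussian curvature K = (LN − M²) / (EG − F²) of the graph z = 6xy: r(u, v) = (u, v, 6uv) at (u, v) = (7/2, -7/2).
K = -36/779689

Coefficients of the first fundamental form: E = 36*v^2 + 1, F = 36*u*v, G = 36*u^2 + 1.
Coefficients of the second fundamental form: L = 0, M = 6/sqrt(36*u^2 + 36*v^2 + 1), N = 0.
Assemble K = (LN − M²)/(EG − F²) = -36/(1296*u^4 + 2592*u^2*v^2 + 72*u^2 + 1296*v^4 + 72*v^2 + 1). At (u, v) = (7/2, -7/2): K = -36/779689.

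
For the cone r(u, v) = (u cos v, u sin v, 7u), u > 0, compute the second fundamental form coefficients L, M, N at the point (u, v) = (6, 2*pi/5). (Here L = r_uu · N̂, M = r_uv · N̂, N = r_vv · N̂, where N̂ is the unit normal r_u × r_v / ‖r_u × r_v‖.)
L = 0;  M = 0;  N = 21*sqrt(2)/5

Compute the unit normal N̂(u, v) = (-7*sqrt(2)*u*cos(v)/(10*Abs(u)), -7*sqrt(2)*u*sin(v)/(10*Abs(u)), sqrt(2)*u/(10*Abs(u))), and the second partials r_uu, r_uv, r_vv. Take dot products:
  L(u, v) = r_uu · N̂ = 0,
  M(u, v) = r_uv · N̂ = 0,
  N(u, v) = r_vv · N̂ = 7*sqrt(2)*u^2/(10*Abs(u)).
Evaluating at (u, v) = (6, 2*pi/5):
  L = 0, M = 0, N = 21*sqrt(2)/5.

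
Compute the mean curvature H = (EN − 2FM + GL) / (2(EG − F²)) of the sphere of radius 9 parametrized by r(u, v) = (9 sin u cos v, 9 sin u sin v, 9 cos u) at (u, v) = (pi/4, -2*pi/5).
H = -1/9

With E = 81, F = 0, G = 81*sin(u)^2, L = -9*sin(u)/Abs(sin(u)), M = 0, N = -9*sin(u)^3/Abs(sin(u)), assemble
  H = (EN − 2FM + GL) / (2(EG − F²)) = -sin(u)/(9*Abs(sin(u))).
At (u, v) = (pi/4, -2*pi/5): H = -1/9.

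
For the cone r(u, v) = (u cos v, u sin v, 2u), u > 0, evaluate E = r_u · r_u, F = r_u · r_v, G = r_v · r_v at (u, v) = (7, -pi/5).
E = 5;  F = 0;  G = 49

Partials: r_u = (cos(v), sin(v), 2), r_v = (-u*sin(v), u*cos(v), 0). As functions of (u, v):
  E = r_u · r_u = 5,
  F = r_u · r_v = 0,
  G = r_v · r_v = u^2.
Evaluating at (u, v) = (7, -pi/5): E = 5, F = 0, G = 49.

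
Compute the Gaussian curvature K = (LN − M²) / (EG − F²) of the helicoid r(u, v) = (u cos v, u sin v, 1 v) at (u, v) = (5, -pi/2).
K = -1/676

Coefficients of the first fundamental form: E = 1, F = 0, G = u^2 + 1.
Coefficients of the second fundamental form: L = 0, M = -1/sqrt(u^2 + 1), N = 0.
Assemble K = (LN − M²)/(EG − F²) = -1/(u^2 + 1)^2. At (u, v) = (5, -pi/2): K = -1/676.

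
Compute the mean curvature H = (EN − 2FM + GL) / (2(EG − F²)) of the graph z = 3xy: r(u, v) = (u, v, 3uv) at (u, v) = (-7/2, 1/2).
H = 189*sqrt(454)/103058

With E = 9*v^2 + 1, F = 9*u*v, G = 9*u^2 + 1, L = 0, M = 3/sqrt(9*u^2 + 9*v^2 + 1), N = 0, assemble
  H = (EN − 2FM + GL) / (2(EG − F²)) = -27*u*v/(9*u^2 + 9*v^2 + 1)^(3/2).
At (u, v) = (-7/2, 1/2): H = 189*sqrt(454)/103058.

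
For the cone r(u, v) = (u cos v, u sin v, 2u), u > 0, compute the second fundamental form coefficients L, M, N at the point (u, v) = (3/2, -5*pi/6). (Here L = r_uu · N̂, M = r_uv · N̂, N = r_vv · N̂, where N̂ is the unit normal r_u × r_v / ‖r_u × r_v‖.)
L = 0;  M = 0;  N = 3*sqrt(5)/5

Compute the unit normal N̂(u, v) = (-2*sqrt(5)*u*cos(v)/(5*Abs(u)), -2*sqrt(5)*u*sin(v)/(5*Abs(u)), sqrt(5)*u/(5*Abs(u))), and the second partials r_uu, r_uv, r_vv. Take dot products:
  L(u, v) = r_uu · N̂ = 0,
  M(u, v) = r_uv · N̂ = 0,
  N(u, v) = r_vv · N̂ = 2*sqrt(5)*u^2/(5*Abs(u)).
Evaluating at (u, v) = (3/2, -5*pi/6):
  L = 0, M = 0, N = 3*sqrt(5)/5.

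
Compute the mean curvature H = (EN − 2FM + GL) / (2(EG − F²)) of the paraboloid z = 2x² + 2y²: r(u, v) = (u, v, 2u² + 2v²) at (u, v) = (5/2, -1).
H = 236*sqrt(13)/4563

With E = 16*u^2 + 1, F = 16*u*v, G = 16*v^2 + 1, L = 4/sqrt(16*u^2 + 16*v^2 + 1), M = 0, N = 4/sqrt(16*u^2 + 16*v^2 + 1), assemble
  H = (EN − 2FM + GL) / (2(EG − F²)) = 4*(8*u^2 + 8*v^2 + 1)/(16*u^2 + 16*v^2 + 1)^(3/2).
At (u, v) = (5/2, -1): H = 236*sqrt(13)/4563.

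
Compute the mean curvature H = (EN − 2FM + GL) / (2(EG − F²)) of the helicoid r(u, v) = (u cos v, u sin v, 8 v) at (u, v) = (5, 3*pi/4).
H = 0

With E = 1, F = 0, G = u^2 + 64, L = 0, M = -8/sqrt(u^2 + 64), N = 0, assemble
  H = (EN − 2FM + GL) / (2(EG − F²)) = 0.
At (u, v) = (5, 3*pi/4): H = 0.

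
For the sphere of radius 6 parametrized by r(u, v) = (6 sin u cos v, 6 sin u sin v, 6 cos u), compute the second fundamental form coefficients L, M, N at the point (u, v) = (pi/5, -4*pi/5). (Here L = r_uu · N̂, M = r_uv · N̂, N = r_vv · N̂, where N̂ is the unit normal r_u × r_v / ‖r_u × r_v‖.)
L = -6;  M = 0;  N = -15/4 + 3*sqrt(5)/4

Compute the unit normal N̂(u, v) = (sin(u)^2*cos(v)/Abs(sin(u)), sin(u)^2*sin(v)/Abs(sin(u)), sin(2*u)/(2*Abs(sin(u)))), and the second partials r_uu, r_uv, r_vv. Take dot products:
  L(u, v) = r_uu · N̂ = -6*sin(u)/Abs(sin(u)),
  M(u, v) = r_uv · N̂ = 0,
  N(u, v) = r_vv · N̂ = -6*sin(u)^3/Abs(sin(u)).
Evaluating at (u, v) = (pi/5, -4*pi/5):
  L = -6, M = 0, N = -15/4 + 3*sqrt(5)/4.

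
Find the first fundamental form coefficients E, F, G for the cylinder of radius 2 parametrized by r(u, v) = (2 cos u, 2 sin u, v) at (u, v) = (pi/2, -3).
E = 4;  F = 0;  G = 1

Partials: r_u = (-2*sin(u), 2*cos(u), 0), r_v = (0, 0, 1). As functions of (u, v):
  E = r_u · r_u = 4,
  F = r_u · r_v = 0,
  G = r_v · r_v = 1.
Evaluating at (u, v) = (pi/2, -3): E = 4, F = 0, G = 1.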